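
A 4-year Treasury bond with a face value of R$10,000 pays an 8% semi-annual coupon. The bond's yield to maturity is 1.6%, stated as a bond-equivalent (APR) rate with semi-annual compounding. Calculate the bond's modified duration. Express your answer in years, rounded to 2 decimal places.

3.53 years

Periodic yield y = 0.008. First find Macaulay duration:
  t   CF        PV=CF/(1+0.008)^t    t·PV
  1       400.00       396.8254       396.8254
  2       400.00       393.6760       787.3520
  3       400.00       390.5516     1,171.6547
  4       400.00       387.4520     1,549.8078
  5       400.00       384.3769     1,921.8847
  6       400.00       381.3263     2,287.9580
  7       400.00       378.2999     2,648.0995
  8    10,400.00     9,757.7364    78,061.8913
  Σ                 12,470.2446    88,825.4736
P = 12,470.2446; Macaulay duration = 88,825.4736 / 12,470.2446 = 7.12299 half-year periods = 3.56150 years.
Modified duration = D_Mac / (1 + y) = 3.56150 / 1.008 = 3.53323 years.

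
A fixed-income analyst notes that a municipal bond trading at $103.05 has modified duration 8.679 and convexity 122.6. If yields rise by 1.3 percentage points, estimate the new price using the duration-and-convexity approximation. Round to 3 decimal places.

Duration effect: -D_mod·Δy = -8.679 × (+0.013) = -0.112827
Convexity effect: ½·C·(Δy)² = 0.5 × 122.6 × (0.013)² = +0.0103597
ΔP/P ≈ -0.112827 + 0.0103597 = -0.1024673
New price ≈ 103.05 × (1 - 0.1024673) = 92.490744735.

$92.491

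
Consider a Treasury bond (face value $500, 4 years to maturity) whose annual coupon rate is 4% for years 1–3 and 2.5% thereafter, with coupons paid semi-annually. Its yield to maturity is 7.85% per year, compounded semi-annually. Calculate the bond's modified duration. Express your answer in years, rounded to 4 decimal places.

3.5720 years

Periodic yield y = 0.03925. First find Macaulay duration:
  t   CF        PV=CF/(1+0.03925)^t    t·PV
  1        10.00         9.6223         9.6223
  2        10.00         9.2589        18.5178
  3        10.00         8.9092        26.7277
  4        10.00         8.5727        34.2910
  5        10.00         8.2490        41.2449
  6        10.00         7.9374        47.6246
  7         6.25         4.7735        33.4147
  8       506.25       372.0530     2,976.4237
  Σ                    429.3761     3,187.8667
P = 429.3761; Macaulay duration = 3,187.8667 / 429.3761 = 7.42442 half-year periods = 3.71221 years.
Modified duration = D_Mac / (1 + y) = 3.71221 / 1.03925 = 3.57201 years.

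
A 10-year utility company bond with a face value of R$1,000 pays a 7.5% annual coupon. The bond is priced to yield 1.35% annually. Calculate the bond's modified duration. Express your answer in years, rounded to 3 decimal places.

7.849 years

Periodic yield y = 0.0135. First find Macaulay duration:
  t   CF        PV=CF/(1+0.0135)^t    t·PV
  1        75.00        74.0010        74.0010
  2        75.00        73.0153       146.0306
  3        75.00        72.0427       216.1281
  4        75.00        71.0831       284.3323
  5        75.00        70.1362       350.6812
  6        75.00        69.2020       415.2121
  7        75.00        68.2802       477.9616
  8        75.00        67.3707       538.9658
  9        75.00        66.4733       598.2600
  10    1,075.00       940.0932     9,400.9325
  Σ                  1,571.6979    12,502.5053
P = 1,571.6979; Macaulay duration = 12,502.5053 / 1,571.6979 = 7.95478 years.
Modified duration = D_Mac / (1 + y) = 7.95478 / 1.0135 = 7.84882 years.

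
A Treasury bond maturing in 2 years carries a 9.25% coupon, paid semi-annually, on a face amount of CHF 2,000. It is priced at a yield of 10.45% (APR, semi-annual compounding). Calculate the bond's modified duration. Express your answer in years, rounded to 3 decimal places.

Periodic yield y = 0.05225. First find Macaulay duration:
  t   CF        PV=CF/(1+0.05225)^t    t·PV
  1        92.50        87.9069        87.9069
  2        92.50        83.5418       167.0836
  3        92.50        79.3935       238.1805
  4     2,092.50     1,706.8279     6,827.3115
  Σ                  1,957.6701     7,320.4825
P = 1,957.6701; Macaulay duration = 7,320.4825 / 1,957.6701 = 3.73939 half-year periods = 1.86969 years.
Modified duration = D_Mac / (1 + y) = 1.86969 / 1.05225 = 1.77685 years.

1.777 years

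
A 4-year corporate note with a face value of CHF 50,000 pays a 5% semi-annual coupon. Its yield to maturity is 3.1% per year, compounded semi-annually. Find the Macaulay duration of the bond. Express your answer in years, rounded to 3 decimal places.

Periodic yield y = 0.0155. Discount each cash flow and weight by its period:
  t   CF        PV=CF/(1+0.0155)^t    t·PV
  1     1,250.00     1,230.9207     1,230.9207
  2     1,250.00     1,212.1327     2,424.2653
  3     1,250.00     1,193.6314     3,580.8942
  4     1,250.00     1,175.4125     4,701.6500
  5     1,250.00     1,157.4717     5,787.3584
  6     1,250.00     1,139.8047     6,838.8282
  7     1,250.00     1,122.4074     7,856.8518
  8    51,250.00    45,316.3005   362,530.4038
  Σ                 53,548.0815   394,951.1724
Price P = Σ PV = 53,548.0815.
Macaulay duration = Σ(t·PV) / P = 394,951.1724 / 53,548.0815 = 7.37564 half-year periods.
In years: 7.37564 / 2 = 3.68782 years.

3.688 years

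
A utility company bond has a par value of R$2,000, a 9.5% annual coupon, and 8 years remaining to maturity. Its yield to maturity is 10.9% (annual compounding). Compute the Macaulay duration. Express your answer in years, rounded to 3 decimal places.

5.865 years

Periodic yield y = 0.109. Discount each cash flow and weight by its year:
  t   CF        PV=CF/(1+0.109)^t    t·PV
  1       190.00       171.3255       171.3255
  2       190.00       154.4865       308.9730
  3       190.00       139.3025       417.9075
  4       190.00       125.6109       502.4437
  5       190.00       113.2650       566.3252
  6       190.00       102.1326       612.7955
  7       190.00        92.0943       644.6601
  8     2,190.00       957.1759     7,657.4070
  Σ                  1,855.3933    10,881.8376
Price P = Σ PV = 1,855.3933.
Macaulay duration = Σ(t·PV) / P = 10,881.8376 / 1,855.3933 = 5.86498 years.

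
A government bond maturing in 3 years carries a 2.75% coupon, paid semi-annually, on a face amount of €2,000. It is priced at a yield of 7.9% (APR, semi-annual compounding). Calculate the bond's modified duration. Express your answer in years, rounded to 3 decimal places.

Periodic yield y = 0.0395. First find Macaulay duration:
  t   CF        PV=CF/(1+0.0395)^t    t·PV
  1        27.50        26.4550        26.4550
  2        27.50        25.4498        50.8995
  3        27.50        24.4827        73.4481
  4        27.50        23.5524        94.2095
  5        27.50        22.6574       113.2870
  6     2,027.50     1,606.9927     9,641.9561
  Σ                  1,729.5900    10,000.2553
P = 1,729.5900; Macaulay duration = 10,000.2553 / 1,729.5900 = 5.78186 half-year periods = 2.89093 years.
Modified duration = D_Mac / (1 + y) = 2.89093 / 1.0395 = 2.78108 years.

2.781 years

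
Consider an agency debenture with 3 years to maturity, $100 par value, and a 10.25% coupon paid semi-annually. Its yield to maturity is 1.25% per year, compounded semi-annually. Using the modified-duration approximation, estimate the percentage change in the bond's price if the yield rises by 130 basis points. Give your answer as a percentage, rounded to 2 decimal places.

Periodic yield y = 0.00625. Modified duration first:
  t   CF        PV=CF/(1+0.00625)^t    t·PV
  1        5.125         5.0932         5.0932
  2        5.125         5.0615        10.1231
  3        5.125         5.0301        15.0903
  4        5.125         4.9989        19.9954
  5        5.125         4.9678        24.8390
  6      105.125       101.2676       607.6058
  Σ                    126.4191       682.7467
P = 126.4191; D_Mac = 5.40066 half-year periods = 2.70033 yrs; D_mod = 2.70033/(1+0.00625) = 2.68356 yrs.
ΔP/P ≈ -D_mod · Δy = -2.68356 × (+0.013) = -0.034886 = -3.4886%.

-3.49%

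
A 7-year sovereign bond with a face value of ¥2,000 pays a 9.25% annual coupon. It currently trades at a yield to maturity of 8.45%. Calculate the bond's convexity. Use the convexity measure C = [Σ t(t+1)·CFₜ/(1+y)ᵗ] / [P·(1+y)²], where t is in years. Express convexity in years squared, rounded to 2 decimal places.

34.11

With y = 0.0845:
  t   CF        PV=CF/(1+0.0845)^t    t·PV        t(t+1)·PV
  1       185.00       170.5855       170.5855         341.1710
  2       185.00       157.2942       314.5883         943.7650
  3       185.00       145.0384       435.1153       1,740.4610
  4       185.00       133.7376       534.9504       2,674.7519
  5       185.00       123.3173       616.5864       3,699.5185
  6       185.00       113.7089       682.2533       4,775.7731
  7     2,185.00     1,238.3532     8,668.4727      69,347.7818
  Σ                  2,082.0351    11,422.5519      83,523.2223
P = 2,082.0351.
Convexity = Σ t(t+1)·PV / [P·(1+y)²] = 83,523.2223 / (2,082.0351 × 1.176140) = 34.10830.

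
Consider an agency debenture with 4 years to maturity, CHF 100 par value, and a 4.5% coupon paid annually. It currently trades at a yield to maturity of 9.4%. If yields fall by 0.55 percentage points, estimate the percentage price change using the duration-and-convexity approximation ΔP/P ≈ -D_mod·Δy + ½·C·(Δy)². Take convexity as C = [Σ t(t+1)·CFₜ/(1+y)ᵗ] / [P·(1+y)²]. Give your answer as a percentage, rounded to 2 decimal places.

+1.89%

With y = 0.094:
  t   CF        PV=CF/(1+0.094)^t    t·PV        t(t+1)·PV
  1         4.50         4.1133         4.1133           8.2267
  2         4.50         3.7599         7.5198          22.5595
  3         4.50         3.4368        10.3105          41.2422
  4       104.50        72.9536       291.8146       1,459.0729
  Σ                     84.2638       313.7583       1,531.1013
P = 84.2638; D_Mac = 3.72353 yrs; D_mod = 3.40359 yrs; C = 15.18198.
Duration effect: -3.40359 × (-0.0055) = +0.018720
Convexity effect: 0.5 × 15.18198 × (-0.0055)² = +0.0002296
ΔP/P ≈ +0.018720 + 0.0002296 = +0.018949 = +1.8949%.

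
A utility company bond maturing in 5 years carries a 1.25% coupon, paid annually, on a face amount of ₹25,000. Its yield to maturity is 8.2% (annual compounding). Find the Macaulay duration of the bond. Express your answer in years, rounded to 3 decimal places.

4.852 years

Periodic yield y = 0.082. Discount each cash flow and weight by its year:
  t   CF        PV=CF/(1+0.082)^t    t·PV
  1       312.50       288.8170       288.8170
  2       312.50       266.9288       533.8577
  3       312.50       246.6995       740.0984
  4       312.50       228.0032       912.0129
  5    25,312.50    17,068.6328    85,343.1642
  Σ                 18,099.0814    87,817.9503
Price P = Σ PV = 18,099.0814.
Macaulay duration = Σ(t·PV) / P = 87,817.9503 / 18,099.0814 = 4.85207 years.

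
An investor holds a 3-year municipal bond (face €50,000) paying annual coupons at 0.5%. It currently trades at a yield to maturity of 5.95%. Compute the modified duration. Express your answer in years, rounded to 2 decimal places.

Periodic yield y = 0.0595. First find Macaulay duration:
  t   CF        PV=CF/(1+0.0595)^t    t·PV
  1       250.00       235.9604       235.9604
  2       250.00       222.7092       445.4183
  3    50,250.00    42,250.6294   126,751.8882
  Σ                 42,709.2989   127,433.2669
P = 42,709.2989; Macaulay duration = 127,433.2669 / 42,709.2989 = 2.98374 years.
Modified duration = D_Mac / (1 + y) = 2.98374 / 1.0595 = 2.81617 years.

2.82 years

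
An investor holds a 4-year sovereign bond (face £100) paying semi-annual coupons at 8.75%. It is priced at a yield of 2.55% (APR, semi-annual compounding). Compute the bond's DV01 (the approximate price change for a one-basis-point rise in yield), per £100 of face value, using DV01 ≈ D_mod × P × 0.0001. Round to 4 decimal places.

Periodic yield y = 0.01275.
  t   CF        PV=CF/(1+0.01275)^t    t·PV
  1        4.375         4.3199         4.3199
  2        4.375         4.2655         8.5311
  3        4.375         4.2118        12.6355
  4        4.375         4.1588        16.6352
  5        4.375         4.1065        20.5323
  6        4.375         4.0548        24.3285
  7        4.375         4.0037        28.0259
  8      104.375        94.3145       754.5160
  Σ                    123.4355       869.5245
P = 123.4355; D_Mac = 7.04436 half-year periods = 3.52218 yrs; D_mod = 3.47784 yrs.
DV01 ≈ 3.47784 × 123.4355 × 0.0001 = 0.042929.

£0.0429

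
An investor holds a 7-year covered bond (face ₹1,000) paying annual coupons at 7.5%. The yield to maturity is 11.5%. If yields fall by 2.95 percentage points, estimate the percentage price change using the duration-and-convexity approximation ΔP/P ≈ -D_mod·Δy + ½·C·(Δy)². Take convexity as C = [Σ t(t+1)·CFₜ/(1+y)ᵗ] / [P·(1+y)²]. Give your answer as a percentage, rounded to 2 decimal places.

With y = 0.115:
  t   CF        PV=CF/(1+0.115)^t    t·PV        t(t+1)·PV
  1        75.00        67.2646        67.2646         134.5291
  2        75.00        60.3270       120.6539         361.9618
  3        75.00        54.1049       162.3147         649.2589
  4        75.00        48.5246       194.0983         970.4916
  5        75.00        43.5198       217.5990       1,305.5941
  6        75.00        39.0312       234.1873       1,639.3110
  7     1,075.00       501.7465     3,512.2258      28,097.8066
  Σ                    814.5186     4,508.3437      33,158.9532
P = 814.5186; D_Mac = 5.53498 yrs; D_mod = 4.96411 yrs; C = 32.74538.
Duration effect: -4.96411 × (-0.0295) = +0.146441
Convexity effect: 0.5 × 32.74538 × (-0.0295)² = +0.0142483
ΔP/P ≈ +0.146441 + 0.0142483 = +0.160689 = +16.0689%.

+16.07%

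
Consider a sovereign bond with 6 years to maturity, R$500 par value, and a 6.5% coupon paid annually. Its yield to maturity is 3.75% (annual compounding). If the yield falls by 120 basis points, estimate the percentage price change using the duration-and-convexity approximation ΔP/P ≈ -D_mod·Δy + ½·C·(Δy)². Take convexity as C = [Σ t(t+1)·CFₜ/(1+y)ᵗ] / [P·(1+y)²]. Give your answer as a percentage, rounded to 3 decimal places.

+6.268%

With y = 0.0375:
  t   CF        PV=CF/(1+0.0375)^t    t·PV        t(t+1)·PV
  1        32.50        31.3253        31.3253          62.6506
  2        32.50        30.1931        60.3861         181.1584
  3        32.50        29.1017        87.3052         349.2210
  4        32.50        28.0499       112.1995         560.9975
  5        32.50        27.0360       135.1801         811.0807
  6       532.50       426.9637     2,561.7824      17,932.4765
  Σ                    572.6697     2,988.1786      19,897.5847
P = 572.6697; D_Mac = 5.21798 yrs; D_mod = 5.02938 yrs; C = 32.27899.
Duration effect: -5.02938 × (-0.012) = +0.060353
Convexity effect: 0.5 × 32.27899 × (-0.012)² = +0.0023241
ΔP/P ≈ +0.060353 + 0.0023241 = +0.062677 = +6.2677%.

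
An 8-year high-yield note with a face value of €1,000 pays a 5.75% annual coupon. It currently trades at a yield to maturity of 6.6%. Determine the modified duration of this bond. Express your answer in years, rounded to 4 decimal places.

6.1822 years

Periodic yield y = 0.066. First find Macaulay duration:
  t   CF        PV=CF/(1+0.066)^t    t·PV
  1        57.50        53.9400        53.9400
  2        57.50        50.6003       101.2007
  3        57.50        47.4675       142.4025
  4        57.50        44.5286       178.1144
  5        57.50        41.7717       208.8583
  6        57.50        39.1854       235.1126
  7        57.50        36.7593       257.3152
  8     1,057.50       634.1949     5,073.5591
  Σ                    948.4477     6,250.5027
P = 948.4477; Macaulay duration = 6,250.5027 / 948.4477 = 6.59025 years.
Modified duration = D_Mac / (1 + y) = 6.59025 / 1.066 = 6.18222 years.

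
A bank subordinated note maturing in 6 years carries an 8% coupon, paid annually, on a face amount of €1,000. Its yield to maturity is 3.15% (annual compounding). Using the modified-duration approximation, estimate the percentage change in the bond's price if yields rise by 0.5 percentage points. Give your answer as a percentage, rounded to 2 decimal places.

-2.48%

Periodic yield y = 0.0315. Modified duration first:
  t   CF        PV=CF/(1+0.0315)^t    t·PV
  1        80.00        77.5570        77.5570
  2        80.00        75.1885       150.3770
  3        80.00        72.8924       218.6772
  4        80.00        70.6664       282.6657
  5        80.00        68.5084       342.5420
  6     1,080.00       896.6199     5,379.7193
  Σ                  1,261.4326     6,451.5381
P = 1,261.4326; D_Mac = 5.11445 yrs; D_mod = 5.11445/(1+0.0315) = 4.95827 yrs.
ΔP/P ≈ -D_mod · Δy = -4.95827 × (+0.005) = -0.024791 = -2.4791%.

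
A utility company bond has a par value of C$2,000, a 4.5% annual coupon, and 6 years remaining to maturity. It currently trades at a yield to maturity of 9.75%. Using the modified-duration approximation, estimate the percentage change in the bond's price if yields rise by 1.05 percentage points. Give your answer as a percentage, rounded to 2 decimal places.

-5.06%

Periodic yield y = 0.0975. Modified duration first:
  t   CF        PV=CF/(1+0.0975)^t    t·PV
  1        90.00        82.0046        82.0046
  2        90.00        74.7194       149.4388
  3        90.00        68.0815       204.2444
  4        90.00        62.0332       248.1329
  5        90.00        56.5223       282.6115
  6     2,090.00     1,195.9668     7,175.8006
  Σ                  1,539.3277     8,142.2329
P = 1,539.3277; D_Mac = 5.28947 yrs; D_mod = 5.28947/(1+0.0975) = 4.81957 yrs.
ΔP/P ≈ -D_mod · Δy = -4.81957 × (+0.0105) = -0.050605 = -5.0605%.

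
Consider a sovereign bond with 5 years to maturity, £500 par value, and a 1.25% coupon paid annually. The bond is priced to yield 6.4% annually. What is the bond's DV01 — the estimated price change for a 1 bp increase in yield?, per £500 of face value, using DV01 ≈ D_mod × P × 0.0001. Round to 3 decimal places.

£0.179

Periodic yield y = 0.064.
  t   CF        PV=CF/(1+0.064)^t    t·PV
  1         6.25         5.8741         5.8741
  2         6.25         5.5207        11.0415
  3         6.25         5.1887        15.5660
  4         6.25         4.8766        19.5062
  5       506.25       371.2418     1,856.2091
  Σ                    392.7018     1,908.1969
P = 392.7018; D_Mac = 4.85915 yrs; D_mod = 4.56687 yrs.
DV01 ≈ 4.56687 × 392.7018 × 0.0001 = 0.179342.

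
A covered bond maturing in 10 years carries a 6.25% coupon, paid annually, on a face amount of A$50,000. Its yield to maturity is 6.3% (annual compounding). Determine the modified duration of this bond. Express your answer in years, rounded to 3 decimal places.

7.266 years

Periodic yield y = 0.063. First find Macaulay duration:
  t   CF        PV=CF/(1+0.063)^t    t·PV
  1     3,125.00     2,939.7930     2,939.7930
  2     3,125.00     2,765.5626     5,531.1252
  3     3,125.00     2,601.6581     7,804.9744
  4     3,125.00     2,447.4677     9,789.8707
  5     3,125.00     2,302.4155    11,512.0775
  6     3,125.00     2,165.9600    12,995.7601
  7     3,125.00     2,037.5917    14,263.1421
  8     3,125.00     1,916.8314    15,334.6509
  9     3,125.00     1,803.2280    16,229.0519
  10   53,125.00    28,838.0770   288,380.7705
  Σ                 49,818.5851   384,781.2163
P = 49,818.5851; Macaulay duration = 384,781.2163 / 49,818.5851 = 7.72365 years.
Modified duration = D_Mac / (1 + y) = 7.72365 / 1.063 = 7.26590 years.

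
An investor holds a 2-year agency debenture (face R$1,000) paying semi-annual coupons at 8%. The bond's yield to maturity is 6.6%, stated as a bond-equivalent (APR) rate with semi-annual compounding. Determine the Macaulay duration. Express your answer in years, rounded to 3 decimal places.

1.889 years

Periodic yield y = 0.033. Discount each cash flow and weight by its period:
  t   CF        PV=CF/(1+0.033)^t    t·PV
  1        40.00        38.7222        38.7222
  2        40.00        37.4852        74.9703
  3        40.00        36.2877       108.8630
  4     1,040.00       913.3391     3,653.3564
  Σ                  1,025.8341     3,875.9119
Price P = Σ PV = 1,025.8341.
Macaulay duration = Σ(t·PV) / P = 3,875.9119 / 1,025.8341 = 3.77830 half-year periods.
In years: 3.77830 / 2 = 1.88915 years.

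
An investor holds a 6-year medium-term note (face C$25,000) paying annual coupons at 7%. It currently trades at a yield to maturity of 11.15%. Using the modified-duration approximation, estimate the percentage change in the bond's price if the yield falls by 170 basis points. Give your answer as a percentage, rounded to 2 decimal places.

Periodic yield y = 0.1115. Modified duration first:
  t   CF        PV=CF/(1+0.1115)^t    t·PV
  1     1,750.00     1,574.4489     1,574.4489
  2     1,750.00     1,416.5083     2,833.0165
  3     1,750.00     1,274.4114     3,823.2342
  4     1,750.00     1,146.5690     4,586.2758
  5     1,750.00     1,031.5510     5,157.7551
  6    26,750.00    14,186.2296    85,117.3775
  Σ                 20,629.7182   103,092.1082
P = 20,629.7182; D_Mac = 4.99726 yrs; D_mod = 4.99726/(1+0.1115) = 4.49596 yrs.
ΔP/P ≈ -D_mod · Δy = -4.49596 × (-0.017) = +0.076431 = +7.6431%.

+7.64%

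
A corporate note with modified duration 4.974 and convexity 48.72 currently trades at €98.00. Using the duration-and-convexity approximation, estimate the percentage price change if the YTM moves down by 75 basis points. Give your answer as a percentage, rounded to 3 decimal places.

Duration effect: -D_mod·Δy = -4.974 × (-0.0075) = +0.037305
Convexity effect: ½·C·(Δy)² = 0.5 × 48.72 × (-0.0075)² = +0.00137025
ΔP/P ≈ +0.037305 + 0.00137025 = +0.03867525
= +3.867525%.

+3.868%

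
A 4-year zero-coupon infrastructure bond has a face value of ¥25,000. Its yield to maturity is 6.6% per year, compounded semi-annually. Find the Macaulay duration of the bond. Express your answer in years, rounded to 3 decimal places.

A zero-coupon bond has a single cash flow at maturity, so its Macaulay duration equals its maturity: 4 years.
(Equivalently: 8 semi-annual periods ÷ 2 = 4 years.)

4.000 years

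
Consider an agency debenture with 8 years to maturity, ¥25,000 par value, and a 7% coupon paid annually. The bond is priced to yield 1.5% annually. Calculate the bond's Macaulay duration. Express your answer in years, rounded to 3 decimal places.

Periodic yield y = 0.015. Discount each cash flow and weight by its year:
  t   CF        PV=CF/(1+0.015)^t    t·PV
  1     1,750.00     1,724.1379     1,724.1379
  2     1,750.00     1,698.6581     3,397.3161
  3     1,750.00     1,673.5547     5,020.6642
  4     1,750.00     1,648.8224     6,595.2896
  5     1,750.00     1,624.4556     8,122.2778
  6     1,750.00     1,600.4488     9,602.6930
  7     1,750.00     1,576.7969    11,037.5782
  8    26,750.00    23,746.2726   189,970.1805
  Σ                 35,293.1470   235,470.1374
Price P = Σ PV = 35,293.1470.
Macaulay duration = Σ(t·PV) / P = 235,470.1374 / 35,293.1470 = 6.67184 years.

6.672 years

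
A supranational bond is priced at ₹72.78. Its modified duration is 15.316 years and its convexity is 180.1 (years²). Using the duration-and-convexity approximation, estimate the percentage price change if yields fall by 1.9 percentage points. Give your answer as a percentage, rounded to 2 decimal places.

Duration effect: -D_mod·Δy = -15.316 × (-0.019) = +0.291004
Convexity effect: ½·C·(Δy)² = 0.5 × 180.1 × (-0.019)² = +0.03250805
ΔP/P ≈ +0.291004 + 0.03250805 = +0.32351205
= +32.351205%.

+32.35%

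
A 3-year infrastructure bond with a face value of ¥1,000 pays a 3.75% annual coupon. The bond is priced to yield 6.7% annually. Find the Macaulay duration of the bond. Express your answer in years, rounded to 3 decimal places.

Periodic yield y = 0.067. Discount each cash flow and weight by its year:
  t   CF        PV=CF/(1+0.067)^t    t·PV
  1        37.50        35.1453        35.1453
  2        37.50        32.9384        65.8768
  3     1,037.50       854.0727     2,562.2181
  Σ                    922.1564     2,663.2402
Price P = Σ PV = 922.1564.
Macaulay duration = Σ(t·PV) / P = 2,663.2402 / 922.1564 = 2.88806 years.

2.888 years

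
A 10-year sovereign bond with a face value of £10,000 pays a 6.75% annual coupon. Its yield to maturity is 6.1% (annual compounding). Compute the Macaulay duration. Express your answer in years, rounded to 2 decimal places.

Periodic yield y = 0.061. Discount each cash flow and weight by its year:
  t   CF        PV=CF/(1+0.061)^t    t·PV
  1       675.00       636.1923       636.1923
  2       675.00       599.6157     1,199.2314
  3       675.00       565.1420     1,695.4261
  4       675.00       532.6504     2,130.6015
  5       675.00       502.0267     2,510.1337
  6       675.00       473.1638     2,838.9825
  7       675.00       445.9602     3,121.7213
  8       675.00       420.3206     3,362.5650
  9       675.00       396.1552     3,565.3964
  10   10,675.00     5,904.9204    59,049.2036
  Σ                 10,476.1472    80,109.4539
Price P = Σ PV = 10,476.1472.
Macaulay duration = Σ(t·PV) / P = 80,109.4539 / 10,476.1472 = 7.64684 years.

7.65 years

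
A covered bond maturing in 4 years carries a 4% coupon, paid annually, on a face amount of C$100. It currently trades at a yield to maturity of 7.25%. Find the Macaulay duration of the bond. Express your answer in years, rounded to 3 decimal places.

3.760 years

Periodic yield y = 0.0725. Discount each cash flow and weight by its year:
  t   CF        PV=CF/(1+0.0725)^t    t·PV
  1         4.00         3.7296         3.7296
  2         4.00         3.4775         6.9550
  3         4.00         3.2424         9.7272
  4       104.00        78.6039       314.4156
  Σ                     89.0534       334.8274
Price P = Σ PV = 89.0534.
Macaulay duration = Σ(t·PV) / P = 334.8274 / 89.0534 = 3.75985 years.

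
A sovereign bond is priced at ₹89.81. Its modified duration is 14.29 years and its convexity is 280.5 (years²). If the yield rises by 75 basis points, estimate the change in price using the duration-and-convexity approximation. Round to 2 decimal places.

Duration effect: -D_mod·Δy = -14.29 × (+0.0075) = -0.107175
Convexity effect: ½·C·(Δy)² = 0.5 × 280.5 × (0.0075)² = +0.0078890625
ΔP/P ≈ -0.107175 + 0.0078890625 = -0.0992859375
ΔP ≈ 89.81 × (-0.0992859375) = -8.916870046875.

-₹8.92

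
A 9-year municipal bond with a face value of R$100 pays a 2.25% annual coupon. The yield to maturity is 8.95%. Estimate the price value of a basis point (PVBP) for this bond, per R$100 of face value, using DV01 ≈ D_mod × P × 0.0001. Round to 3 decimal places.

Periodic yield y = 0.0895.
  t   CF        PV=CF/(1+0.0895)^t    t·PV
  1         2.25         2.0652         2.0652
  2         2.25         1.8955         3.7910
  3         2.25         1.7398         5.2194
  4         2.25         1.5969         6.3875
  5         2.25         1.4657         7.3285
  6         2.25         1.3453         8.0718
  7         2.25         1.2348         8.6435
  8         2.25         1.1334         9.0668
  9       102.25        47.2735       425.4619
  Σ                     59.7501       476.0357
P = 59.7501; D_Mac = 7.96712 yrs; D_mod = 7.31264 yrs.
DV01 ≈ 7.31264 × 59.7501 × 0.0001 = 0.043693.

R$0.044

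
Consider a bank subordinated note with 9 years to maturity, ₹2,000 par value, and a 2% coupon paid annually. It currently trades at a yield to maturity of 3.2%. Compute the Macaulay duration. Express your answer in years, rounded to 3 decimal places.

8.284 years

Periodic yield y = 0.032. Discount each cash flow and weight by its year:
  t   CF        PV=CF/(1+0.032)^t    t·PV
  1        40.00        38.7597        38.7597
  2        40.00        37.5578        75.1157
  3        40.00        36.3933       109.1798
  4        40.00        35.2648       141.0591
  5        40.00        34.1713       170.8565
  6        40.00        33.1117       198.6704
  7        40.00        32.0850       224.5950
  8        40.00        31.0901       248.7210
  9     2,040.00     1,536.4304    13,827.8736
  Σ                  1,814.8641    15,034.8307
Price P = Σ PV = 1,814.8641.
Macaulay duration = Σ(t·PV) / P = 15,034.8307 / 1,814.8641 = 8.28427 years.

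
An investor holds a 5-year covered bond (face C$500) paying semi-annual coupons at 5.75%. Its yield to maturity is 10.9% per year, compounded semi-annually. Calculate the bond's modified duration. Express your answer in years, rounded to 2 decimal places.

4.11 years

Periodic yield y = 0.0545. First find Macaulay duration:
  t   CF        PV=CF/(1+0.0545)^t    t·PV
  1       14.375        13.6321        13.6321
  2       14.375        12.9275        25.8550
  3       14.375        12.2594        36.7781
  4       14.375        11.6258        46.5031
  5       14.375        11.0249        55.1245
  6       14.375        10.4551        62.7306
  7       14.375         9.9147        69.4032
  8       14.375         9.4023        75.2186
  9       14.375         8.9164        80.2474
  10     514.375       302.5617     3,025.6174
  Σ                    402.7199     3,491.1101
P = 402.7199; Macaulay duration = 3,491.1101 / 402.7199 = 8.66883 half-year periods = 4.33441 years.
Modified duration = D_Mac / (1 + y) = 4.33441 / 1.0545 = 4.11040 years.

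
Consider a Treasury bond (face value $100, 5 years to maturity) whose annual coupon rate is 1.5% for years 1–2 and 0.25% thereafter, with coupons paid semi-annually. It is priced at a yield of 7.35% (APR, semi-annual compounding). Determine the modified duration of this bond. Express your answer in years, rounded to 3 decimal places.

Periodic yield y = 0.03675. First find Macaulay duration:
  t   CF        PV=CF/(1+0.03675)^t    t·PV
  1        0.750         0.7234         0.7234
  2        0.750         0.6978         1.3955
  3        0.750         0.6730         2.0191
  4        0.750         0.6492         2.5967
  5        0.125         0.1044         0.5218
  6        0.125         0.1007         0.6040
  7        0.125         0.0971         0.6797
  8        0.125         0.0937         0.7492
  9        0.125         0.0903         0.8130
  10     100.125        69.7914       697.9143
  Σ                     73.0209       708.0167
P = 73.0209; Macaulay duration = 708.0167 / 73.0209 = 9.69608 half-year periods = 4.84804 years.
Modified duration = D_Mac / (1 + y) = 4.84804 / 1.03675 = 4.67619 years.

4.676 years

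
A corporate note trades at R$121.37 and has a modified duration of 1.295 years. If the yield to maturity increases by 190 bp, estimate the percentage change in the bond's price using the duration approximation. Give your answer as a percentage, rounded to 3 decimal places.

-2.461%

Duration approximation: ΔP/P ≈ -D_mod · Δy = -1.295 × (+0.019) = -0.024605.
As a percentage: -2.4605%.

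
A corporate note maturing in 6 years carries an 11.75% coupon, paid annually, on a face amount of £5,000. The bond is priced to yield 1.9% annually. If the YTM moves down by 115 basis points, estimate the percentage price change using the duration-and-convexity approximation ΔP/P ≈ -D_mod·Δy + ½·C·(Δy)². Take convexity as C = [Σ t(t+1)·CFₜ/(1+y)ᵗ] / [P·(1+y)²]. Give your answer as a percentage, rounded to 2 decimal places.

With y = 0.019:
  t   CF        PV=CF/(1+0.019)^t    t·PV        t(t+1)·PV
  1       587.50       576.5456       576.5456       1,153.0913
  2       587.50       565.7955     1,131.5910       3,394.7731
  3       587.50       555.2458     1,665.7375       6,662.9502
  4       587.50       544.8929     2,179.5715      10,897.8576
  5       587.50       534.7330     2,673.6648      16,041.9887
  6     5,587.50     4,990.8260    29,944.9562     209,614.6935
  Σ                  7,768.0389    38,172.0667     247,765.3544
P = 7,768.0389; D_Mac = 4.91399 yrs; D_mod = 4.82237 yrs; C = 30.71714.
Duration effect: -4.82237 × (-0.0115) = +0.055457
Convexity effect: 0.5 × 30.71714 × (-0.0115)² = +0.0020312
ΔP/P ≈ +0.055457 + 0.0020312 = +0.057488 = +5.7488%.

+5.75%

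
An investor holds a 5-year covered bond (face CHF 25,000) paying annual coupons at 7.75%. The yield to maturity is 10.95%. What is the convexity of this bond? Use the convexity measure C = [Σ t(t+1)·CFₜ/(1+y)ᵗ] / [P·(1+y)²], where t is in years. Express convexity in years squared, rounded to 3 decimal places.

With y = 0.1095:
  t   CF        PV=CF/(1+0.1095)^t    t·PV        t(t+1)·PV
  1     1,937.50     1,746.2821     1,746.2821       3,492.5642
  2     1,937.50     1,573.9361     3,147.8722       9,443.6166
  3     1,937.50     1,418.5995     4,255.7984      17,023.1936
  4     1,937.50     1,278.5935     5,114.3739      25,571.8696
  5    26,937.50    16,022.1486    80,110.7429     480,664.4572
  Σ                 22,039.5597    94,375.0695     536,195.7012
P = 22,039.5597.
Convexity = Σ t(t+1)·PV / [P·(1+y)²] = 536,195.7012 / (22,039.5597 × 1.230990) = 19.76359.

19.764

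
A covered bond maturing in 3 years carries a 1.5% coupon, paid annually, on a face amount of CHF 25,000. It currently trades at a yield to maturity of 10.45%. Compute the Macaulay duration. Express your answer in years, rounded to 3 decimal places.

2.949 years

Periodic yield y = 0.1045. Discount each cash flow and weight by its year:
  t   CF        PV=CF/(1+0.1045)^t    t·PV
  1       375.00       339.5201       339.5201
  2       375.00       307.3971       614.7943
  3    25,375.00    18,832.5396    56,497.6189
  Σ                 19,479.4569    57,451.9334
Price P = Σ PV = 19,479.4569.
Macaulay duration = Σ(t·PV) / P = 57,451.9334 / 19,479.4569 = 2.94936 years.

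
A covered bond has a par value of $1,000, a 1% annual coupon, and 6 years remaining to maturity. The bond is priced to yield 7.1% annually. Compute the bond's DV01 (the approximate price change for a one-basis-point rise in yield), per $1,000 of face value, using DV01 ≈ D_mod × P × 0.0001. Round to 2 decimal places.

$0.39

Periodic yield y = 0.071.
  t   CF        PV=CF/(1+0.071)^t    t·PV
  1        10.00         9.3371         9.3371
  2        10.00         8.7181        17.4362
  3        10.00         8.1401        24.4204
  4        10.00         7.6005        30.4020
  5        10.00         7.0966        35.4832
  6     1,010.00       669.2441     4,015.4646
  Σ                    710.1365     4,132.5434
P = 710.1365; D_Mac = 5.81936 yrs; D_mod = 5.43358 yrs.
DV01 ≈ 5.43358 × 710.1365 × 0.0001 = 0.385858.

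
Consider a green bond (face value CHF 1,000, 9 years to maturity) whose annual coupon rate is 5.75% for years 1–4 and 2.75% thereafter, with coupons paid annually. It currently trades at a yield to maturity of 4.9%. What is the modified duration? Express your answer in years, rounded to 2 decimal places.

Periodic yield y = 0.049. First find Macaulay duration:
  t   CF        PV=CF/(1+0.049)^t    t·PV
  1        57.50        54.8141        54.8141
  2        57.50        52.2537       104.5074
  3        57.50        49.8128       149.4385
  4        57.50        47.4860       189.9441
  5        27.50        21.6499       108.2493
  6        27.50        20.6386       123.8315
  7        27.50        19.6745       137.7217
  8        27.50        18.7555       150.0440
  9     1,027.50       668.0400     6,012.3596
  Σ                    953.1251     7,030.9103
P = 953.1251; Macaulay duration = 7,030.9103 / 953.1251 = 7.37669 years.
Modified duration = D_Mac / (1 + y) = 7.37669 / 1.049 = 7.03212 years.

7.03 years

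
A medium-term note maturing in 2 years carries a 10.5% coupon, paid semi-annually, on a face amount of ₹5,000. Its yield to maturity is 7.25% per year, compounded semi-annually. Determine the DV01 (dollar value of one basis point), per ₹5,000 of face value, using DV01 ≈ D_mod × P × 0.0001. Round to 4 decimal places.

₹0.9508

Periodic yield y = 0.03625.
  t   CF        PV=CF/(1+0.03625)^t    t·PV
  1       262.50       253.3172       253.3172
  2       262.50       244.4557       488.9115
  3       262.50       235.9042       707.7126
  4     5,262.50     4,563.8770    18,255.5081
  Σ                  5,297.5542    19,705.4495
P = 5,297.5542; D_Mac = 3.71973 half-year periods = 1.85986 yrs; D_mod = 1.79480 yrs.
DV01 ≈ 1.79480 × 5,297.5542 × 0.0001 = 0.950806.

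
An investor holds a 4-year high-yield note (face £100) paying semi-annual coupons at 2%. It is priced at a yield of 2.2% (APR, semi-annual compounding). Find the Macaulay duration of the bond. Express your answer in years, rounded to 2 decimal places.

3.86 years

Periodic yield y = 0.011. Discount each cash flow and weight by its period:
  t   CF        PV=CF/(1+0.011)^t    t·PV
  1         1.00         0.9891         0.9891
  2         1.00         0.9784         1.9567
  3         1.00         0.9677         2.9031
  4         1.00         0.9572         3.8287
  5         1.00         0.9468         4.7338
  6         1.00         0.9365         5.6188
  7         1.00         0.9263         6.4840
  8       101.00        92.5363       740.2904
  Σ                     99.2382       766.8047
Price P = Σ PV = 99.2382.
Macaulay duration = Σ(t·PV) / P = 766.8047 / 99.2382 = 7.72691 half-year periods.
In years: 7.72691 / 2 = 3.86346 years.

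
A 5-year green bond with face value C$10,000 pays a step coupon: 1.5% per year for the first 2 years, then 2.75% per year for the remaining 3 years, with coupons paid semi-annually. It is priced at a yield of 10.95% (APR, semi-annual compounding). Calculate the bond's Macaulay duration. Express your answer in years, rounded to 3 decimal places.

4.741 years

Periodic yield y = 0.05475. Discount each cash flow and weight by its period:
  t   CF        PV=CF/(1+0.05475)^t    t·PV
  1        75.00        71.1069        71.1069
  2        75.00        67.4159       134.8318
  3        75.00        63.9165       191.7494
  4        75.00        60.5987       242.3947
  5       137.50       105.3307       526.6536
  6       137.50        99.8632       599.1792
  7       137.50        94.6795       662.7565
  8       137.50        89.7649       718.1190
  9       137.50        85.1054       765.9482
  10   10,137.50     5,948.8844    59,488.8436
  Σ                  6,686.6659    63,401.5828
Price P = Σ PV = 6,686.6659.
Macaulay duration = Σ(t·PV) / P = 63,401.5828 / 6,686.6659 = 9.48179 half-year periods.
In years: 9.48179 / 2 = 4.74090 years.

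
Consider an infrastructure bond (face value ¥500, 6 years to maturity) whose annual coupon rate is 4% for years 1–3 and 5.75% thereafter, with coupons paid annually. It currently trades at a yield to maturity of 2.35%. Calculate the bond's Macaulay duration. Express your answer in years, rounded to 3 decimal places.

5.459 years

Periodic yield y = 0.0235. Discount each cash flow and weight by its year:
  t   CF        PV=CF/(1+0.0235)^t    t·PV
  1        20.00        19.5408        19.5408
  2        20.00        19.0921        38.1843
  3        20.00        18.6538        55.9613
  4        28.75        26.1991       104.7964
  5        28.75        25.5976       127.9878
  6       528.75       459.9634     2,759.7805
  Σ                    569.0468     3,106.2511
Price P = Σ PV = 569.0468.
Macaulay duration = Σ(t·PV) / P = 3,106.2511 / 569.0468 = 5.45869 years.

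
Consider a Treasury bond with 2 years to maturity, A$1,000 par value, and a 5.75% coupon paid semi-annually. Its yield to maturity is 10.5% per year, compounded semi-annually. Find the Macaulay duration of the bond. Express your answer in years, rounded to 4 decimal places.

Periodic yield y = 0.0525. Discount each cash flow and weight by its period:
  t   CF        PV=CF/(1+0.0525)^t    t·PV
  1        28.75        27.3159        27.3159
  2        28.75        25.9534        51.9067
  3        28.75        24.6588        73.9763
  4     1,028.75       838.3424     3,353.3696
  Σ                    916.2705     3,506.5686
Price P = Σ PV = 916.2705.
Macaulay duration = Σ(t·PV) / P = 3,506.5686 / 916.2705 = 3.82700 half-year periods.
In years: 3.82700 / 2 = 1.91350 years.

1.9135 years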